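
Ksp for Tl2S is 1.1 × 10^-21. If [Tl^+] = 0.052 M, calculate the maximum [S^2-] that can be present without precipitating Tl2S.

[S^2-] ≈ 4.1 x 10^-19 M

Tl2S(s) ⇌ 2 Tl^+(aq) + S^2-(aq)
Ksp = [Tl^+]^2[S^2-]
Precipitation begins when Q = Ksp. With [Tl^+] = 0.052 M:
1.1 × 10^-21 = (0.052)^2 × [S^2-]
[S^2-] = (1.1 × 10^-21 / 2.70 × 10^-3) = 4.1 x 10^-19 M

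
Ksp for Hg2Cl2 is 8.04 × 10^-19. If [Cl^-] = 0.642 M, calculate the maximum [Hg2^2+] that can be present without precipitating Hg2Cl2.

[Hg2^2+] ≈ 1.95 × 10^-18 M

Hg2Cl2(s) <=> Hg2^2+ + 2 Cl^-
Ksp = [Hg2^2+][Cl^-]^2
Precipitation begins when Q = Ksp. With [Cl^-] = 0.642 M:
8.04 × 10^-19 = (0.642)^2 × [Hg2^2+]
[Hg2^2+] = (8.04 × 10^-19 / 4.122 × 10^-1) = 1.95 × 10^-18 M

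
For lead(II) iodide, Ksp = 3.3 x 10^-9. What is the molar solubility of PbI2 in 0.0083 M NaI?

PbI2(s) ⇌ Pb^2+ + 2 I^-
Ksp = [Pb^2+][I^-]^2
Let s be the molar solubility in this solution. [Pb^2+] = s, [I^-] = 0.0083 + 2s ≈ 0.0083 (common-ion effect: I^- is already 0.0083 M).
Ksp ≈ s × (0.0083)^2
s = 4.8 × 10^-5 M
Check: 2s = 9.6 × 10^-5 ≪ 0.0083, so the approximation is valid.

s = 4.8 x 10^-5 M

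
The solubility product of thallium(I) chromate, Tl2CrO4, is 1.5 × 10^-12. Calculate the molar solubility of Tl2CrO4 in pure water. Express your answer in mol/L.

7.2 × 10^-5 M

Tl2CrO4(s) ⇌ 2 Tl^+(aq) + CrO4^2-(aq)
Ksp = [Tl^+]^2[CrO4^2-]
If s mol/L of Tl2CrO4 dissolves, [Tl^+] = 2s and [CrO4^2-] = s.
Substituting: Ksp = (2s)^2s = 4s^3
s = (1.5 × 10^-12 / 4)^(1/3) = 7.2 × 10^-5 M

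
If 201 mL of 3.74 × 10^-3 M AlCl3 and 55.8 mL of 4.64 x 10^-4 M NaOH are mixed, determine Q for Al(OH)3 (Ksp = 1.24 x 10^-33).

Total volume = 201 + 55.8 = 256.8 mL.
[Al^3+] = 3.74 × 10^-3 × (201/256.8) = 2.927 × 10^-3 M
[OH^-] = 4.64 × 10^-4 × (55.8/256.8) = 1.008 x 10^-4 M
Al(OH)3(s) <=> Al^3+ + 3 OH^-, so Q = [Al^3+][OH^-]^3
Q = (2.927 x 10^-3)(1.008 x 10^-4)^3 = 3.00 × 10^-15
Q > Ksp, so Al(OH)3 will precipitate.

Q ≈ 3.00 x 10^-15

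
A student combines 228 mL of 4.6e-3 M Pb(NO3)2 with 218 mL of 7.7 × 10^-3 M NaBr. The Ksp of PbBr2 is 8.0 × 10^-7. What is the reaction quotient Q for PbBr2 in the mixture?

Total volume = 228 + 218 = 446 mL.
[Pb^2+] = 4.6 × 10^-3 × (228/446) = 2.35 × 10^-3 M
[Br^-] = 7.7 x 10^-3 × (218/446) = 3.76 × 10^-3 M
PbBr2(s) ⇌ Pb^2+(aq) + 2 Br^-(aq), so Q = [Pb^2+][Br^-]^2
Q = (2.35 × 10^-3)(3.76 × 10^-3)^2 = 3.3 × 10^-8
Q < Ksp, so no precipitate of PbBr2 forms.

Q = 3.3e-8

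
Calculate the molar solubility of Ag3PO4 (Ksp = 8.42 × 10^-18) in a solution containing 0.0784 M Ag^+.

s ≈ 1.75e-14 M

Ag3PO4(s) ⇌ 3 Ag^+ + PO4^3-
Ksp = [Ag^+]^3[PO4^3-]
If s mol/L dissolves here, [Ag^+] = 0.0784 + 3s ≈ 0.0784, [PO4^3-] = s (common-ion effect: Ag^+ is already 0.0784 M).
Ksp ≈ (0.0784)^3 × s
s = 1.75 × 10^-14 M
Check: 3s = 5.2 × 10^-14 ≪ 0.0784, so the approximation is valid.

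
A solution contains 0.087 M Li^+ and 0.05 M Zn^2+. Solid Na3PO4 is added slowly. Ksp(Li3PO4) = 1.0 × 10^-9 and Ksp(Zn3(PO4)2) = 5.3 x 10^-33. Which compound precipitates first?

Zn3(PO4)2

Each salt begins to precipitate when Q = Ksp, i.e. when [PO4^3-] reaches its threshold.
For Li3PO4: 1.0 × 10^-9 = (0.087)^3 × [PO4^3-]  ⇒  [PO4^3-] = 1.5 × 10^-6 M.
For Zn3(PO4)2: 5.3 x 10^-33 = (0.05)^3 × [PO4^3-]^2  ⇒  [PO4^3-] = 6.5 × 10^-15 M.
The salt with the lower threshold [PO4^3-] precipitates first: Zn3(PO4)2.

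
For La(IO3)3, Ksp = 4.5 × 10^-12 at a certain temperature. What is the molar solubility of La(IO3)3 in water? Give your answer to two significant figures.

La(IO3)3(s) ⇌ La^3+ + 3 IO3^-
Ksp = [La^3+][IO3^-]^3
If s mol/L of La(IO3)3 dissolves, [La^3+] = s and [IO3^-] = 3s.
Ksp = s(3s)^3 = 27s^4
s = (4.5 × 10^-12 / 27)^(1/4) = 6.4 x 10^-4 M

6.4 × 10^-4 M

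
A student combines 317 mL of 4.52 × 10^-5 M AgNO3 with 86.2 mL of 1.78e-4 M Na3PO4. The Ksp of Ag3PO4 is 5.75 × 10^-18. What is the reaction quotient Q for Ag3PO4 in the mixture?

Q ≈ 1.71e-18

Total volume = 317 + 86.2 = 403.2 mL.
[Ag^+] = 4.52 × 10^-5 × (317/403.2) = 3.554 × 10^-5 M
[PO4^3-] = 1.78 × 10^-4 × (86.2/403.2) = 3.805 x 10^-5 M
Ag3PO4(s) ⇌ 3 Ag^+(aq) + PO4^3-(aq), so Q = [Ag^+]^3[PO4^3-]
Q = (3.554 × 10^-5)^3(3.805 × 10^-5) = 1.71 x 10^-18
Q < Ksp, so no precipitate of Ag3PO4 forms.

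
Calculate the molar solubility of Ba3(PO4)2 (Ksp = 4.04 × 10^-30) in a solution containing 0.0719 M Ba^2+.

Ba3(PO4)2(s) ⇌ 3 Ba^2+ + 2 PO4^3-
Ksp = [Ba^2+]^3[PO4^3-]^2
If s mol/L dissolves here, [Ba^2+] = 0.0719 + 3s ≈ 0.0719, [PO4^3-] = 2s (Ksp is small, so little additional dissolves).
Ksp ≈ (0.0719)^3 × (2s)^2
s = 5.21 x 10^-14 M
Check: 3s = 1.6 x 10^-13 ≪ 0.0719, so the approximation is valid.

5.21 x 10^-14 M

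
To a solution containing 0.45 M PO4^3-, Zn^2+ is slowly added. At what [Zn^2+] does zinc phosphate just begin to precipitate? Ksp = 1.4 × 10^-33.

Zn3(PO4)2(s) <=> 3 Zn^2+ + 2 PO4^3-
Ksp = [Zn^2+]^3[PO4^3-]^2
Precipitation begins when Q = Ksp. With [PO4^3-] = 0.45 M:
1.4 × 10^-33 = (0.45)^2 × [Zn^2+]^3
[Zn^2+] = (1.4 × 10^-33 / 2.03 x 10^-1)^(1/3) = 1.9 × 10^-11 M

[Zn^2+] = 1.9e-11 M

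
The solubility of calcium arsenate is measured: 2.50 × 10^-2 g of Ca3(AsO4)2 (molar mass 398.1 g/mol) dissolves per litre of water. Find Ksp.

1.05 x 10^-19

Molar solubility s = (2.50 × 10^-2 g/L) / (398.1 g/mol) = 6.280 x 10^-5 M.
Ca3(AsO4)2(s) ⇌ 3 Ca^2+(aq) + 2 AsO4^3-(aq)
For each mole of Ca3(AsO4)2 that dissolves: [Ca^2+] = 3s, [AsO4^3-] = 2s.
Ksp = [Ca^2+]^3[AsO4^3-]^2
Ksp = (3s)^3(2s)^2 = 108s^5
Ksp = 108 × (6.280 x 10^-5)^5 = 1.05 × 10^-19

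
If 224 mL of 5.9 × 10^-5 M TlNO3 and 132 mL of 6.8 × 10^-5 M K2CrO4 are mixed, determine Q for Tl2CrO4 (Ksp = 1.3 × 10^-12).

Q = 3.5 x 10^-14

Total volume = 224 + 132 = 356 mL.
[Tl^+] = 5.9 × 10^-5 × (224/356) = 3.71 × 10^-5 M
[CrO4^2-] = 6.8 × 10^-5 × (132/356) = 2.52 x 10^-5 M
Tl2CrO4(s) <=> 2 Tl^+(aq) + CrO4^2-(aq), so Q = [Tl^+]^2[CrO4^2-]
Q = (3.71 x 10^-5)^2(2.52 x 10^-5) = 3.5 × 10^-14
Q < Ksp, so no precipitate of Tl2CrO4 forms.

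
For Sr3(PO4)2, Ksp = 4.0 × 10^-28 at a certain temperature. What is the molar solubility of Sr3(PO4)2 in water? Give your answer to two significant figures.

Sr3(PO4)2(s) ⇌ 3 Sr^2+(aq) + 2 PO4^3-(aq)
Ksp = [Sr^2+]^3[PO4^3-]^2
If s mol/L of Sr3(PO4)2 dissolves, [Sr^2+] = 3s and [PO4^3-] = 2s.
So Ksp = (3s)^3 × (2s)^2 = 108s^5
s^5 = 4.0 × 10^-28 / 108, so s = 1.3 × 10^-6 M

s = 1.3 x 10^-6 M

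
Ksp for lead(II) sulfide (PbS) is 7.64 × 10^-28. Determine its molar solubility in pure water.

2.76 × 10^-14 M

PbS(s) <=> Pb^2+ + S^2-
Ksp = [Pb^2+][S^2-]
If s mol/L of PbS dissolves, [Pb^2+] = s and [S^2-] = s.
Ksp = s^2
s = (7.64 × 10^-28)^(1/2) = 2.76 × 10^-14 M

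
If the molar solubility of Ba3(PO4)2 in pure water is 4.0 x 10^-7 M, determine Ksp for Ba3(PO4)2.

Ba3(PO4)2(s) ⇌ 3 Ba^2+ + 2 PO4^3-
If s mol/L of Ba3(PO4)2 dissolves, [Ba^2+] = 3s and [PO4^3-] = 2s.
Ksp = [Ba^2+]^3[PO4^3-]^2
So Ksp = (3s)^3 × (2s)^2 = 108s^5
With s = 4.0 x 10^-7: Ksp = 1.1 x 10^-30

Ksp ≈ 1.1e-30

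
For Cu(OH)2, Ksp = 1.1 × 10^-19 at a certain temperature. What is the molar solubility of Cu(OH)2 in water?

3.0e-7 M

Cu(OH)2(s) ⇌ Cu^2+ + 2 OH^-
Ksp = [Cu^2+][OH^-]^2
With molar solubility s: [Cu^2+] = s, [OH^-] = 2s.
So Ksp = s × (2s)^2 = 4s^3
Solving, s = (1.1 × 10^-19/4)^(1/3) = 3.0 x 10^-7 M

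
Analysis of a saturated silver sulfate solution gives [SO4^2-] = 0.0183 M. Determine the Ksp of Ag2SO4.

Ag2SO4(s) ⇌ 2 Ag^+(aq) + SO4^2-(aq)
Stoichiometry gives [Ag^+] = (2/1)[SO4^2-] = 3.660 × 10^-2 M.
Ksp = [Ag^+]^2[SO4^2-]
Ksp = (3.660 × 10^-2)^2 × 1.83 × 10^-2 = 2.45 × 10^-5

2.45 x 10^-5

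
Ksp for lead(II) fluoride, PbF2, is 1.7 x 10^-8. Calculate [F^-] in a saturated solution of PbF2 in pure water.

[F^-] ≈ 3.2 × 10^-3 M

PbF2(s) ⇌ Pb^2+ + 2 F^-
Ksp = [Pb^2+][F^-]^2
With molar solubility s: [Pb^2+] = s, [F^-] = 2s.
So Ksp = s × (2s)^2 = 4s^3
s = (1.7 x 10^-8 / 4)^(1/3) = 1.62 × 10^-3 M
[F^-] = 2s = 3.2 x 10^-3 M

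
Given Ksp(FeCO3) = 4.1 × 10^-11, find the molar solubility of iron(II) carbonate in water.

FeCO3(s) ⇌ Fe^2+(aq) + CO3^2-(aq)
Ksp = [Fe^2+][CO3^2-]
If s mol/L of FeCO3 dissolves, [Fe^2+] = s and [CO3^2-] = s.
Ksp = (s)(s) = s^2
s = (4.1 × 10^-11)^(1/2) = 6.4 × 10^-6 M

s ≈ 6.4 × 10^-6 M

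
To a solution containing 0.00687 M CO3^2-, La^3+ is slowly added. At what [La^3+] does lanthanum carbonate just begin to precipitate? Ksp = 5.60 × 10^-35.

La2(CO3)3(s) ⇌ 2 La^3+(aq) + 3 CO3^2-(aq)
Ksp = [La^3+]^2[CO3^2-]^3
Precipitation begins when Q = Ksp. With [CO3^2-] = 0.00687 M:
5.60 × 10^-35 = (0.00687)^3 × [La^3+]^2
[La^3+] = (5.60 × 10^-35 / 3.242 × 10^-7)^(1/2) = 1.31 × 10^-14 M

1.31 × 10^-14 M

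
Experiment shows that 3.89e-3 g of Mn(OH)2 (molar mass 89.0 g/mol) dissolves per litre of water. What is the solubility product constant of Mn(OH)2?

Ksp = 3.34e-13

Molar solubility s = (3.89 × 10^-3 g/L) / (89.0 g/mol) = 4.371 × 10^-5 M.
Mn(OH)2(s) ⇌ Mn^2+ + 2 OH^-
With molar solubility s: [Mn^2+] = s, [OH^-] = 2s.
Ksp = [Mn^2+][OH^-]^2
So Ksp = s × (2s)^2 = 4s^3
Ksp = 4 × (4.371 × 10^-5)^3 = 3.34 × 10^-13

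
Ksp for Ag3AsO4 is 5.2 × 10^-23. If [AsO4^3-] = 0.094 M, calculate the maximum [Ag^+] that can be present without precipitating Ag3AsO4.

Ag3AsO4(s) ⇌ 3 Ag^+ + AsO4^3-
Ksp = [Ag^+]^3[AsO4^3-]
Precipitation begins when Q = Ksp. With [AsO4^3-] = 0.094 M:
5.2 × 10^-23 = (0.094) × [Ag^+]^3
[Ag^+] = (5.2 × 10^-23 / 9.4 × 10^-2)^(1/3) = 8.2 x 10^-8 M

8.2 × 10^-8 M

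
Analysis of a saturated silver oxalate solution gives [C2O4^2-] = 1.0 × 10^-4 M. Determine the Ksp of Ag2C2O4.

Ksp = 4.0 × 10^-12

Ag2C2O4(s) ⇌ 2 Ag^+ + C2O4^2-
Stoichiometry gives [Ag^+] = (2/1)[C2O4^2-] = 2.00 x 10^-4 M.
Ksp = [Ag^+]^2[C2O4^2-]
Ksp = (2.00 x 10^-4)^2 × 1.0 x 10^-4 = 4.0 × 10^-12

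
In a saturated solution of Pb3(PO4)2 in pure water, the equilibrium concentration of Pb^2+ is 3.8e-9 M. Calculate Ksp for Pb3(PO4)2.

3.5 × 10^-43

Pb3(PO4)2(s) <=> 3 Pb^2+ + 2 PO4^3-
Stoichiometry gives [PO4^3-] = (2/3)[Pb^2+] = 2.53 x 10^-9 M.
Ksp = [Pb^2+]^3[PO4^3-]^2
Ksp = (3.8 x 10^-9)^3 × (2.53 × 10^-9)^2 = 3.5 x 10^-43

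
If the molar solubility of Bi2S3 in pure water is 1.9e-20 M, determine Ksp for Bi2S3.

Ksp = 2.7 x 10^-97

Bi2S3(s) <=> 2 Bi^3+(aq) + 3 S^2-(aq)
If s mol/L of Bi2S3 dissolves, [Bi^3+] = 2s and [S^2-] = 3s.
Ksp = [Bi^3+]^2[S^2-]^3
So Ksp = (2s)^2 × (3s)^3 = 108s^5
Ksp = 108 × (1.9 × 10^-20)^5 = 2.7 × 10^-97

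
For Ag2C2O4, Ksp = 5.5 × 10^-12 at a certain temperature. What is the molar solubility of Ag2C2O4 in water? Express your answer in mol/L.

s ≈ 1.1 × 10^-4 M

Ag2C2O4(s) ⇌ 2 Ag^+ + C2O4^2-
Ksp = [Ag^+]^2[C2O4^2-]
With molar solubility s: [Ag^+] = 2s, [C2O4^2-] = s.
Ksp = (2s)^2s = 4s^3
Solving, s = (5.5 × 10^-12/4)^(1/3) = 1.1 x 10^-4 M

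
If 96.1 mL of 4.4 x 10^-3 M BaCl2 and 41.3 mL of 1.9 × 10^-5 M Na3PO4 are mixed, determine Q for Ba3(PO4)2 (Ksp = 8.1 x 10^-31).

Q = 9.5 × 10^-19

Total volume = 96.1 + 41.3 = 137.4 mL.
[Ba^2+] = 4.4 × 10^-3 × (96.1/137.4) = 3.08 × 10^-3 M
[PO4^3-] = 1.9 × 10^-5 × (41.3/137.4) = 5.71 × 10^-6 M
Ba3(PO4)2(s) ⇌ 3 Ba^2+(aq) + 2 PO4^3-(aq), so Q = [Ba^2+]^3[PO4^3-]^2
Q = (3.08 x 10^-3)^3(5.71 x 10^-6)^2 = 9.5 × 10^-19
Q > Ksp, so Ba3(PO4)2 will precipitate.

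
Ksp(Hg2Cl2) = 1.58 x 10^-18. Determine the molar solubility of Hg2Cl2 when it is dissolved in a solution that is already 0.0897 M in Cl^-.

s ≈ 1.96 x 10^-16 M

Hg2Cl2(s) ⇌ Hg2^2+ + 2 Cl^-
Ksp = [Hg2^2+][Cl^-]^2
Let s = moles of Hg2Cl2 that dissolve per litre. [Hg2^2+] = s, [Cl^-] = 0.0897 + 2s ≈ 0.0897 (Ksp is small, so little additional dissolves).
Ksp ≈ s × (0.0897)^2
s = 1.96 × 10^-16 M
Check: 2s = 3.9 × 10^-16 ≪ 0.0897, so the approximation is valid.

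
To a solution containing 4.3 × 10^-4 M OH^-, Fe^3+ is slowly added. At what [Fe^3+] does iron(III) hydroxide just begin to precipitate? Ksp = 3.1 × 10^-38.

Fe(OH)3(s) ⇌ Fe^3+(aq) + 3 OH^-(aq)
Ksp = [Fe^3+][OH^-]^3
Precipitation begins when Q = Ksp. With [OH^-] = 4.3 × 10^-4 M:
3.1 × 10^-38 = (4.3 × 10^-4)^3 × [Fe^3+]
[Fe^3+] = (3.1 × 10^-38 / 7.95 × 10^-11) = 3.9 × 10^-28 M

[Fe^3+] = 3.9 x 10^-28 M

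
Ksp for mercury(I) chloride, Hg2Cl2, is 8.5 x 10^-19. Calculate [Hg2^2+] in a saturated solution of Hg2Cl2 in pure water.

[Hg2^2+] ≈ 6.0 × 10^-7 M

Hg2Cl2(s) ⇌ Hg2^2+ + 2 Cl^-
Ksp = [Hg2^2+][Cl^-]^2
For each mole of Hg2Cl2 that dissolves: [Hg2^2+] = s, [Cl^-] = 2s.
Substituting: Ksp = s(2s)^2 = 4s^3
s = (8.5 x 10^-19 / 4)^(1/3) = 5.97 × 10^-7 M
[Hg2^2+] = s = 6.0 × 10^-7 M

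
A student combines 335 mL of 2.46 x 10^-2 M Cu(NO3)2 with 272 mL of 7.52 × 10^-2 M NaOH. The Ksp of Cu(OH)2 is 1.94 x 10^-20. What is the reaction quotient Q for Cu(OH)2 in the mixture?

Q ≈ 1.54e-5

Total volume = 335 + 272 = 607 mL.
[Cu^2+] = 2.46 × 10^-2 × (335/607) = 1.358 × 10^-2 M
[OH^-] = 7.52 × 10^-2 × (272/607) = 3.370 × 10^-2 M
Cu(OH)2(s) <=> Cu^2+(aq) + 2 OH^-(aq), so Q = [Cu^2+][OH^-]^2
Q = (1.358 × 10^-2)(3.370 × 10^-2)^2 = 1.54 × 10^-5
Q > Ksp, so Cu(OH)2 will precipitate.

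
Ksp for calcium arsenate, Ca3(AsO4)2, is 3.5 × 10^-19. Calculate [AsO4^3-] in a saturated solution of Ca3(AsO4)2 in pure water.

1.6 × 10^-4 M

Ca3(AsO4)2(s) ⇌ 3 Ca^2+ + 2 AsO4^3-
Ksp = [Ca^2+]^3[AsO4^3-]^2
With molar solubility s: [Ca^2+] = 3s, [AsO4^3-] = 2s.
Substituting: Ksp = (3s)^3(2s)^2 = 108s^5
Solving, s = (3.5 × 10^-19/108)^(1/5) = 7.98 x 10^-5 M
[AsO4^3-] = 2s = 1.6 × 10^-4 M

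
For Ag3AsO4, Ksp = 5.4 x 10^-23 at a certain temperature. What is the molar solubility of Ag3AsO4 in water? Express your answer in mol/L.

s = 1.2 × 10^-6 M

Ag3AsO4(s) ⇌ 3 Ag^+(aq) + AsO4^3-(aq)
Ksp = [Ag^+]^3[AsO4^3-]
With molar solubility s: [Ag^+] = 3s, [AsO4^3-] = s.
So Ksp = (3s)^3 × s = 27s^4
Solving, s = (5.4 x 10^-23/27)^(1/4) = 1.2 × 10^-6 M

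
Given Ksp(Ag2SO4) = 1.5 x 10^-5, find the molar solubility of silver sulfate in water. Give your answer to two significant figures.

s = 0.016 M

Ag2SO4(s) ⇌ 2 Ag^+ + SO4^2-
Ksp = [Ag^+]^2[SO4^2-]
If s mol/L of Ag2SO4 dissolves, [Ag^+] = 2s and [SO4^2-] = s.
Ksp = (2s)^2s = 4s^3
s^3 = 1.5 x 10^-5 / 4, so s = 1.6 x 10^-2 M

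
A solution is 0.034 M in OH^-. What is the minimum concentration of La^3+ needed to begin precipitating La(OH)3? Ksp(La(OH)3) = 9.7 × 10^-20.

[La^3+] = 2.5 x 10^-15 M

La(OH)3(s) <=> La^3+ + 3 OH^-
Ksp = [La^3+][OH^-]^3
Precipitation begins when Q = Ksp. With [OH^-] = 0.034 M:
9.7 × 10^-20 = (0.034)^3 × [La^3+]
[La^3+] = (9.7 × 10^-20 / 3.93 × 10^-5) = 2.5 x 10^-15 M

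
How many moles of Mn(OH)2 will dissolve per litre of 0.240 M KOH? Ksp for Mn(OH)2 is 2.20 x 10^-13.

Mn(OH)2(s) <=> Mn^2+ + 2 OH^-
Ksp = [Mn^2+][OH^-]^2
Let s = moles of Mn(OH)2 that dissolve per litre. [Mn^2+] = s, [OH^-] = 0.240 + 2s ≈ 0.240 (since OH^- from KOH dominates).
Ksp ≈ s × (0.240)^2
s = 3.82 × 10^-12 M
Check: 2s = 7.6 × 10^-12 ≪ 0.240, so the approximation is valid.

s = 3.82e-12 M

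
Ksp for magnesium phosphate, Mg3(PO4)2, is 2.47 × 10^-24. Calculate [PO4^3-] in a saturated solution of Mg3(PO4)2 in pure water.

Mg3(PO4)2(s) ⇌ 3 Mg^2+(aq) + 2 PO4^3-(aq)
Ksp = [Mg^2+]^3[PO4^3-]^2
If s mol/L of Mg3(PO4)2 dissolves, [Mg^2+] = 3s and [PO4^3-] = 2s.
Substituting: Ksp = (3s)^3(2s)^2 = 108s^5
s^5 = 2.47 × 10^-24 / 108, so s = 7.445 × 10^-6 M
[PO4^3-] = 2s = 1.49 × 10^-5 M

[PO4^3-] = 1.49 × 10^-5 M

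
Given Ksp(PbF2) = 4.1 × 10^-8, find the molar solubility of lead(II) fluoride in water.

PbF2(s) <=> Pb^2+(aq) + 2 F^-(aq)
Ksp = [Pb^2+][F^-]^2
With molar solubility s: [Pb^2+] = s, [F^-] = 2s.
Substituting: Ksp = s(2s)^2 = 4s^3
s = (4.1 × 10^-8 / 4)^(1/3) = 2.2 × 10^-3 M

2.2 × 10^-3 M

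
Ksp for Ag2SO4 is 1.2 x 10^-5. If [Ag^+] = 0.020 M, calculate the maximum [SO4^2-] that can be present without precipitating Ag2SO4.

Ag2SO4(s) <=> 2 Ag^+(aq) + SO4^2-(aq)
Ksp = [Ag^+]^2[SO4^2-]
Precipitation begins when Q = Ksp. With [Ag^+] = 0.020 M:
1.2 x 10^-5 = (0.020)^2 × [SO4^2-]
[SO4^2-] = (1.2 x 10^-5 / 4.00 × 10^-4) = 3.0 × 10^-2 M

[SO4^2-] ≈ 0.030 M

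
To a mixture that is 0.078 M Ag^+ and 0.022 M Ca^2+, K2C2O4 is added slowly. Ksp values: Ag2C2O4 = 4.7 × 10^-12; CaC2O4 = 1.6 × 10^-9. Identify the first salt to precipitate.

Each salt begins to precipitate when Q = Ksp, i.e. when [C2O4^2-] reaches its threshold.
For Ag2C2O4: 4.7 × 10^-12 = (0.078)^2 × [C2O4^2-]  ⇒  [C2O4^2-] = 7.7 × 10^-10 M.
For CaC2O4: 1.6 × 10^-9 = 0.022 × [C2O4^2-]  ⇒  [C2O4^2-] = 7.3 x 10^-8 M.
The salt with the lower threshold [C2O4^2-] precipitates first: Ag2C2O4.

Ag2C2O4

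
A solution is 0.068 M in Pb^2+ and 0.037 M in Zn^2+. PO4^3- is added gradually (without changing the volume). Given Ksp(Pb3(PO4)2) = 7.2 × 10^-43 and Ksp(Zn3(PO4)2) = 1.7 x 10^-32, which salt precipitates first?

Each salt begins to precipitate when Q = Ksp, i.e. when [PO4^3-] reaches its threshold.
For Pb3(PO4)2: 7.2 × 10^-43 = (0.068)^3 × [PO4^3-]^2  ⇒  [PO4^3-] = 4.8 × 10^-20 M.
For Zn3(PO4)2: 1.7 x 10^-32 = (0.037)^3 × [PO4^3-]^2  ⇒  [PO4^3-] = 1.8 × 10^-14 M.
The salt with the lower threshold [PO4^3-] precipitates first: Pb3(PO4)2.

Pb3(PO4)2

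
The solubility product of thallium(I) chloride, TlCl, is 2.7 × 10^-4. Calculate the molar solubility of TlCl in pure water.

s = 1.6 × 10^-2 M

TlCl(s) ⇌ Tl^+ + Cl^-
Ksp = [Tl^+][Cl^-]
If s mol/L of TlCl dissolves, [Tl^+] = s and [Cl^-] = s.
Ksp = s^2
s = (2.7 × 10^-4)^(1/2) = 1.6 x 10^-2 M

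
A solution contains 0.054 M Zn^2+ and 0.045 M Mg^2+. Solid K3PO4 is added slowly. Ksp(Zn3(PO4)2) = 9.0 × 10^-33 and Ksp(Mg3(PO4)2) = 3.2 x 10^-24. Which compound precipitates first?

Each salt begins to precipitate when Q = Ksp, i.e. when [PO4^3-] reaches its threshold.
For Zn3(PO4)2: 9.0 × 10^-33 = (0.054)^3 × [PO4^3-]^2  ⇒  [PO4^3-] = 7.6 × 10^-15 M.
For Mg3(PO4)2: 3.2 x 10^-24 = (0.045)^3 × [PO4^3-]^2  ⇒  [PO4^3-] = 1.9 × 10^-10 M.
The salt with the lower threshold [PO4^3-] precipitates first: Zn3(PO4)2.

Zn3(PO4)2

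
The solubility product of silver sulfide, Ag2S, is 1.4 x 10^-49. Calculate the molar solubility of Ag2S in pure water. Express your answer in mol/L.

Ag2S(s) ⇌ 2 Ag^+ + S^2-
Ksp = [Ag^+]^2[S^2-]
If s mol/L of Ag2S dissolves, [Ag^+] = 2s and [S^2-] = s.
Substituting: Ksp = (2s)^2s = 4s^3
s^3 = 1.4 x 10^-49 / 4, so s = 3.3 × 10^-17 M

3.3 × 10^-17 M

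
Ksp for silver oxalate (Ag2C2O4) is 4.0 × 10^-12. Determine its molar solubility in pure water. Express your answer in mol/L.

s ≈ 1.0 × 10^-4 M

Ag2C2O4(s) <=> 2 Ag^+ + C2O4^2-
Ksp = [Ag^+]^2[C2O4^2-]
If s mol/L of Ag2C2O4 dissolves, [Ag^+] = 2s and [C2O4^2-] = s.
Ksp = (2s)^2s = 4s^3
s^3 = 4.0 × 10^-12 / 4, so s = 1.0 × 10^-4 M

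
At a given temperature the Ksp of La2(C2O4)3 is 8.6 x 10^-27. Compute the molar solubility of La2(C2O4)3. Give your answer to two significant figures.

2.4 x 10^-6 M

La2(C2O4)3(s) <=> 2 La^3+ + 3 C2O4^2-
Ksp = [La^3+]^2[C2O4^2-]^3
Let s = molar solubility. Then [La^3+] = 2s and [C2O4^2-] = 3s.
Ksp = (2s)^2(3s)^3 = 108s^5
s^5 = 8.6 x 10^-27 / 108, so s = 2.4 x 10^-6 M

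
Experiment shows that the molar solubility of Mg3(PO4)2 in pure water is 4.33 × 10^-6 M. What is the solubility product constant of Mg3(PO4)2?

Mg3(PO4)2(s) <=> 3 Mg^2+ + 2 PO4^3-
Let s = molar solubility. Then [Mg^2+] = 3s and [PO4^3-] = 2s.
Ksp = [Mg^2+]^3[PO4^3-]^2
Ksp = (3s)^3(2s)^2 = 108s^5
With s = 4.33 × 10^-6: Ksp = 1.64 × 10^-25

Ksp ≈ 1.64 × 10^-25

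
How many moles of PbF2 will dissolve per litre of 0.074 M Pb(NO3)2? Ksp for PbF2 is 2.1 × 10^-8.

s ≈ 2.7 x 10^-4 M

PbF2(s) ⇌ Pb^2+(aq) + 2 F^-(aq)
Ksp = [Pb^2+][F^-]^2
Let s = moles of PbF2 that dissolve per litre. [Pb^2+] = 0.074 + s ≈ 0.074, [F^-] = 2s (common-ion effect: Pb^2+ is already 0.074 M).
Ksp ≈ 0.074 × (2s)^2
s = 2.7 × 10^-4 M
Check: s = 2.7 × 10^-4 ≪ 0.074, so the approximation is valid.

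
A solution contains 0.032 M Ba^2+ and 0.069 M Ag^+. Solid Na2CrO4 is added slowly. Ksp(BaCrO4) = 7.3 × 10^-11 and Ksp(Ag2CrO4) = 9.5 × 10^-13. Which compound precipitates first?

Ag2CrO4

Precipitation of each salt starts when its ion product equals its Ksp.
For BaCrO4: 7.3 × 10^-11 = 0.032 × [CrO4^2-]  ⇒  [CrO4^2-] = 2.3 × 10^-9 M.
For Ag2CrO4: 9.5 × 10^-13 = (0.069)^2 × [CrO4^2-]  ⇒  [CrO4^2-] = 2.0 × 10^-10 M.
The salt with the lower threshold [CrO4^2-] precipitates first: Ag2CrO4.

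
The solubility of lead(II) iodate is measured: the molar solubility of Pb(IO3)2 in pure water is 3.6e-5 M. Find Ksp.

1.9 × 10^-13

Pb(IO3)2(s) ⇌ Pb^2+(aq) + 2 IO3^-(aq)
Let s = molar solubility. Then [Pb^2+] = s and [IO3^-] = 2s.
Ksp = [Pb^2+][IO3^-]^2
So Ksp = s × (2s)^2 = 4s^3
With s = 3.6 × 10^-5: Ksp = 1.9 x 10^-13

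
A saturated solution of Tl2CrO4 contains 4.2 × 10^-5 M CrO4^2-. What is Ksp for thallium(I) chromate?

3.0 x 10^-13

Tl2CrO4(s) <=> 2 Tl^+(aq) + CrO4^2-(aq)
Stoichiometry gives [Tl^+] = (2/1)[CrO4^2-] = 8.40 x 10^-5 M.
Ksp = [Tl^+]^2[CrO4^2-]
Ksp = (8.40 x 10^-5)^2 × 4.2 × 10^-5 = 3.0 × 10^-13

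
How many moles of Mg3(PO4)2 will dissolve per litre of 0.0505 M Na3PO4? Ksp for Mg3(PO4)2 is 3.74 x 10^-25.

Mg3(PO4)2(s) ⇌ 3 Mg^2+ + 2 PO4^3-
Ksp = [Mg^2+]^3[PO4^3-]^2
If s mol/L dissolves here, [Mg^2+] = 3s, [PO4^3-] = 0.0505 + 2s ≈ 0.0505 (common-ion effect: PO4^3- is already 0.0505 M).
Ksp ≈ (3s)^3 × (0.0505)^2
s = 1.76 × 10^-8 M
Check: 2s = 3.5 x 10^-8 ≪ 0.0505, so the approximation is valid.

s ≈ 1.76 × 10^-8 M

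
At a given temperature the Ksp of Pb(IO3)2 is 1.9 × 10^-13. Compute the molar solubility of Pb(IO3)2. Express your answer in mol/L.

s = 3.6e-5 M

Pb(IO3)2(s) ⇌ Pb^2+(aq) + 2 IO3^-(aq)
Ksp = [Pb^2+][IO3^-]^2
If s mol/L of Pb(IO3)2 dissolves, [Pb^2+] = s and [IO3^-] = 2s.
Substituting: Ksp = s(2s)^2 = 4s^3
s = (1.9 × 10^-13 / 4)^(1/3) = 3.6 x 10^-5 M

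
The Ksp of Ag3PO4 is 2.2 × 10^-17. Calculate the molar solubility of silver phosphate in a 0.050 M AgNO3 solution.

Ag3PO4(s) ⇌ 3 Ag^+ + PO4^3-
Ksp = [Ag^+]^3[PO4^3-]
If s mol/L dissolves here, [Ag^+] = 0.050 + 3s ≈ 0.050, [PO4^3-] = s (Ksp is small, so little additional dissolves).
Ksp ≈ (0.050)^3 × s
s = 1.8 × 10^-13 M
Check: 3s = 5.3 × 10^-13 ≪ 0.050, so the approximation is valid.

s ≈ 1.8e-13 M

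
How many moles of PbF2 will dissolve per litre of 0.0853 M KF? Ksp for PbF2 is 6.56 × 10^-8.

s ≈ 9.02e-6 M

PbF2(s) ⇌ Pb^2+(aq) + 2 F^-(aq)
Ksp = [Pb^2+][F^-]^2
If s mol/L dissolves here, [Pb^2+] = s, [F^-] = 0.0853 + 2s ≈ 0.0853 (since F^- from KF dominates).
Ksp ≈ s × (0.0853)^2
s = 9.02 × 10^-6 M
Check: 2s = 1.8 × 10^-5 ≪ 0.0853, so the approximation is valid.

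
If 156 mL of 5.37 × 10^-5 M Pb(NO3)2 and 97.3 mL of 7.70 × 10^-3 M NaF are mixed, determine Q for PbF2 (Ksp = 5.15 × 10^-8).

Total volume = 156 + 97.3 = 253.3 mL.
[Pb^2+] = 5.37 × 10^-5 × (156/253.3) = 3.307 × 10^-5 M
[F^-] = 7.70 × 10^-3 × (97.3/253.3) = 2.958 × 10^-3 M
PbF2(s) ⇌ Pb^2+(aq) + 2 F^-(aq), so Q = [Pb^2+][F^-]^2
Q = (3.307 × 10^-5)(2.958 × 10^-3)^2 = 2.89 × 10^-10
Q < Ksp, so no precipitate of PbF2 forms.

2.89 × 10^-10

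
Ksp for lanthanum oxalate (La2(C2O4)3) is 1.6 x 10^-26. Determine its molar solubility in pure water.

La2(C2O4)3(s) <=> 2 La^3+ + 3 C2O4^2-
Ksp = [La^3+]^2[C2O4^2-]^3
Let s = molar solubility. Then [La^3+] = 2s and [C2O4^2-] = 3s.
Substituting: Ksp = (2s)^2(3s)^3 = 108s^5
Solving, s = (1.6 x 10^-26/108)^(1/5) = 2.7 x 10^-6 M

s ≈ 2.7 × 10^-6 M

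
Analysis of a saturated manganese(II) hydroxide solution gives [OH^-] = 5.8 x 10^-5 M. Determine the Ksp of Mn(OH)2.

9.8 × 10^-14

Mn(OH)2(s) <=> Mn^2+(aq) + 2 OH^-(aq)
Stoichiometry gives [Mn^2+] = (1/2)[OH^-] = 2.90 x 10^-5 M.
Ksp = [Mn^2+][OH^-]^2
Ksp = 2.90 × 10^-5 × (5.8 x 10^-5)^2 = 9.8 x 10^-14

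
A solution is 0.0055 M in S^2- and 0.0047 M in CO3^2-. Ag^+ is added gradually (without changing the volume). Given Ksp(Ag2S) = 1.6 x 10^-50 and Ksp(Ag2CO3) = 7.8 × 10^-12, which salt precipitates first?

Ag2S

Each salt begins to precipitate when Q = Ksp, i.e. when [Ag^+] reaches its threshold.
For Ag2S: 1.6 x 10^-50 = 0.0055 × [Ag^+]^2  ⇒  [Ag^+] = 1.7 × 10^-24 M.
For Ag2CO3: 7.8 × 10^-12 = 0.0047 × [Ag^+]^2  ⇒  [Ag^+] = 4.1 x 10^-5 M.
The salt with the lower threshold [Ag^+] precipitates first: Ag2S.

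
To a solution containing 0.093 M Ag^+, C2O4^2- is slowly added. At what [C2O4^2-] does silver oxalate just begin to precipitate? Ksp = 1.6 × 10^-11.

1.8e-9 M

Ag2C2O4(s) ⇌ 2 Ag^+(aq) + C2O4^2-(aq)
Ksp = [Ag^+]^2[C2O4^2-]
Precipitation begins when Q = Ksp. With [Ag^+] = 0.093 M:
1.6 × 10^-11 = (0.093)^2 × [C2O4^2-]
[C2O4^2-] = (1.6 × 10^-11 / 8.65 × 10^-3) = 1.8 × 10^-9 M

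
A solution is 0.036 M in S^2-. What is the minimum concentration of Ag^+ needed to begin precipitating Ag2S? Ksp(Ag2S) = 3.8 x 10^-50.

[Ag^+] = 1.0 x 10^-24 M

Ag2S(s) <=> 2 Ag^+(aq) + S^2-(aq)
Ksp = [Ag^+]^2[S^2-]
Precipitation begins when Q = Ksp. With [S^2-] = 0.036 M:
3.8 x 10^-50 = (0.036) × [Ag^+]^2
[Ag^+] = (3.8 x 10^-50 / 3.6 × 10^-2)^(1/2) = 1.0 × 10^-24 M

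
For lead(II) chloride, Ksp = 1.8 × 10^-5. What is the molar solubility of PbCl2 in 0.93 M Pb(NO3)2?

s ≈ 2.2 × 10^-3 M

PbCl2(s) <=> Pb^2+(aq) + 2 Cl^-(aq)
Ksp = [Pb^2+][Cl^-]^2
Let s = moles of PbCl2 that dissolve per litre. [Pb^2+] = 0.93 + s ≈ 0.93, [Cl^-] = 2s (common-ion effect: Pb^2+ is already 0.93 M).
Ksp ≈ 0.93 × (2s)^2
s = 2.2 × 10^-3 M
Check: s = 2.2 × 10^-3 ≪ 0.93, so the approximation is valid.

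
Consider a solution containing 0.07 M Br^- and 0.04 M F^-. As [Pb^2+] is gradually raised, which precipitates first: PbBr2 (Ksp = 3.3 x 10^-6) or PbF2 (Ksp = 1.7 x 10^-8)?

PbF2

Each salt begins to precipitate when Q = Ksp, i.e. when [Pb^2+] reaches its threshold.
For PbBr2: 3.3 x 10^-6 = (0.07)^2 × [Pb^2+]  ⇒  [Pb^2+] = 6.7 x 10^-4 M.
For PbF2: 1.7 x 10^-8 = (0.04)^2 × [Pb^2+]  ⇒  [Pb^2+] = 1.1 x 10^-5 M.
The salt with the lower threshold [Pb^2+] precipitates first: PbF2.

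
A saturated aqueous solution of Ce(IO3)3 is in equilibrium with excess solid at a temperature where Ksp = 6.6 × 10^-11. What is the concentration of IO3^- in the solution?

Ce(IO3)3(s) ⇌ Ce^3+ + 3 IO3^-
Ksp = [Ce^3+][IO3^-]^3
With molar solubility s: [Ce^3+] = s, [IO3^-] = 3s.
Ksp = s(3s)^3 = 27s^4
s = (6.6 × 10^-11 / 27)^(1/4) = 1.25 × 10^-3 M
[IO3^-] = 3s = 3.8 × 10^-3 M

[IO3^-] = 3.8 × 10^-3 M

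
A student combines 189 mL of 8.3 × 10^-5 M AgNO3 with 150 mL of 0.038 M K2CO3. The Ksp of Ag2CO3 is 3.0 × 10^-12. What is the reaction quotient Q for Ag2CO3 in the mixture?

Q = 3.6 × 10^-11

Total volume = 189 + 150 = 339 mL.
[Ag^+] = 8.3 × 10^-5 × (189/339) = 4.63 × 10^-5 M
[CO3^2-] = 3.8 × 10^-2 × (150/339) = 1.68 x 10^-2 M
Ag2CO3(s) <=> 2 Ag^+(aq) + CO3^2-(aq), so Q = [Ag^+]^2[CO3^2-]
Q = (4.63 × 10^-5)^2(1.68 × 10^-2) = 3.6 × 10^-11
Q > Ksp, so Ag2CO3 will precipitate.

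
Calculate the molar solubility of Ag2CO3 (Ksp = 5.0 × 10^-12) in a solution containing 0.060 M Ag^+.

Ag2CO3(s) <=> 2 Ag^+ + CO3^2-
Ksp = [Ag^+]^2[CO3^2-]
If s mol/L dissolves here, [Ag^+] = 0.060 + 2s ≈ 0.060, [CO3^2-] = s (since the Ag^+ already present dominates).
Ksp ≈ (0.060)^2 × s
s = 1.4 x 10^-9 M
Check: 2s = 2.8 × 10^-9 ≪ 0.060, so the approximation is valid.

s ≈ 1.4e-9 M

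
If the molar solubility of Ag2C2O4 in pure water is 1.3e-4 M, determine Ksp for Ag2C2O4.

Ag2C2O4(s) ⇌ 2 Ag^+(aq) + C2O4^2-(aq)
Let s = molar solubility. Then [Ag^+] = 2s and [C2O4^2-] = s.
Ksp = [Ag^+]^2[C2O4^2-]
Substituting: Ksp = (2s)^2s = 4s^3
With s = 1.3 × 10^-4: Ksp = 8.8 × 10^-12

8.8 × 10^-12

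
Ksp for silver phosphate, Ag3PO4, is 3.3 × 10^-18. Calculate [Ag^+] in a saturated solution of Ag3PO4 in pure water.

Ag3PO4(s) ⇌ 3 Ag^+ + PO4^3-
Ksp = [Ag^+]^3[PO4^3-]
With molar solubility s: [Ag^+] = 3s, [PO4^3-] = s.
Substituting: Ksp = (3s)^3s = 27s^4
s = (3.3 × 10^-18 / 27)^(1/4) = 1.87 x 10^-5 M
[Ag^+] = 3s = 5.6 × 10^-5 M

[Ag^+] ≈ 5.6 × 10^-5 M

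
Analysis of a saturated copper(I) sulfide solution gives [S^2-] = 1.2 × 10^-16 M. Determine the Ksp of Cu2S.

Cu2S(s) ⇌ 2 Cu^+ + S^2-
Stoichiometry gives [Cu^+] = (2/1)[S^2-] = 2.40 × 10^-16 M.
Ksp = [Cu^+]^2[S^2-]
Ksp = (2.40 x 10^-16)^2 × 1.2 x 10^-16 = 6.9 × 10^-48

Ksp ≈ 6.9 × 10^-48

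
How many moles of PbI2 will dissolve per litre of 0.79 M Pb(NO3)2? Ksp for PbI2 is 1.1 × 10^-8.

PbI2(s) <=> Pb^2+ + 2 I^-
Ksp = [Pb^2+][I^-]^2
Let s be the molar solubility in this solution. [Pb^2+] = 0.79 + s ≈ 0.79, [I^-] = 2s (common-ion effect: Pb^2+ is already 0.79 M).
Ksp ≈ 0.79 × (2s)^2
s = 5.9 x 10^-5 M
Check: s = 5.9 x 10^-5 ≪ 0.79, so the approximation is valid.

5.9 × 10^-5 M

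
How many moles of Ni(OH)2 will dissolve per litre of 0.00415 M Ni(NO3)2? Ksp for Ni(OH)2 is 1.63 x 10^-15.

Ni(OH)2(s) ⇌ Ni^2+(aq) + 2 OH^-(aq)
Ksp = [Ni^2+][OH^-]^2
Let s be the molar solubility in this solution. [Ni^2+] = 0.00415 + s ≈ 0.00415, [OH^-] = 2s (since Ni^2+ from Ni(NO3)2 dominates).
Ksp ≈ 0.00415 × (2s)^2
s = 3.13 × 10^-7 M
Check: s = 3.1 x 10^-7 ≪ 0.00415, so the approximation is valid.

s ≈ 3.13e-7 M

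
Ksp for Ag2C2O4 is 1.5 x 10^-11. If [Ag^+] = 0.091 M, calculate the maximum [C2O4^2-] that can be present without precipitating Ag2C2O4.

1.8 × 10^-9 M

Ag2C2O4(s) ⇌ 2 Ag^+(aq) + C2O4^2-(aq)
Ksp = [Ag^+]^2[C2O4^2-]
Precipitation begins when Q = Ksp. With [Ag^+] = 0.091 M:
1.5 x 10^-11 = (0.091)^2 × [C2O4^2-]
[C2O4^2-] = (1.5 x 10^-11 / 8.28 x 10^-3) = 1.8 × 10^-9 M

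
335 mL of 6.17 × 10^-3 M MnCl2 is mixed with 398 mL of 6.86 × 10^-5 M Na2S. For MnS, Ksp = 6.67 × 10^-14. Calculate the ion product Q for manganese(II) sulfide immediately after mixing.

Total volume = 335 + 398 = 733 mL.
[Mn^2+] = 6.17 × 10^-3 × (335/733) = 2.820 × 10^-3 M
[S^2-] = 6.86 × 10^-5 × (398/733) = 3.725 × 10^-5 M
MnS(s) <=> Mn^2+(aq) + S^2-(aq), so Q = [Mn^2+][S^2-]
Q = (2.820 × 10^-3)(3.725 × 10^-5) = 1.05 x 10^-7
Q > Ksp, so MnS will precipitate.

Q = 1.05 × 10^-7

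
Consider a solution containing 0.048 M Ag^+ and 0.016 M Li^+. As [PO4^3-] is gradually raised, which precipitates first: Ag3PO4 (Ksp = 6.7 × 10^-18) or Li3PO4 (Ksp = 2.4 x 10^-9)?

Ag3PO4

Precipitation of each salt starts when its ion product equals its Ksp.
For Ag3PO4: 6.7 × 10^-18 = (0.048)^3 × [PO4^3-]  ⇒  [PO4^3-] = 6.1 × 10^-14 M.
For Li3PO4: 2.4 x 10^-9 = (0.016)^3 × [PO4^3-]  ⇒  [PO4^3-] = 5.9 × 10^-4 M.
The salt with the lower threshold [PO4^3-] precipitates first: Ag3PO4.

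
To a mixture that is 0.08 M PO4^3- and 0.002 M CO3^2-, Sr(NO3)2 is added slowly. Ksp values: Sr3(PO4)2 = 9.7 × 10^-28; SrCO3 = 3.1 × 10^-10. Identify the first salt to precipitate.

Sr3(PO4)2

Each salt begins to precipitate when Q = Ksp, i.e. when [Sr^2+] reaches its threshold.
For Sr3(PO4)2: 9.7 × 10^-28 = (0.08)^2 × [Sr^2+]^3  ⇒  [Sr^2+] = 5.3 × 10^-9 M.
For SrCO3: 3.1 × 10^-10 = 0.002 × [Sr^2+]  ⇒  [Sr^2+] = 1.6 x 10^-7 M.
The salt with the lower threshold [Sr^2+] precipitates first: Sr3(PO4)2.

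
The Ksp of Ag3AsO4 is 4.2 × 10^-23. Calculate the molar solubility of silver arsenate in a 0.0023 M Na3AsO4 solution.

Ag3AsO4(s) ⇌ 3 Ag^+(aq) + AsO4^3-(aq)
Ksp = [Ag^+]^3[AsO4^3-]
Let s be the molar solubility in this solution. [Ag^+] = 3s, [AsO4^3-] = 0.0023 + s ≈ 0.0023 (common-ion effect: AsO4^3- is already 0.0023 M).
Ksp ≈ (3s)^3 × 0.0023
s = 8.8 x 10^-8 M
Check: s = 8.8 × 10^-8 ≪ 0.0023, so the approximation is valid.

s = 8.8 × 10^-8 M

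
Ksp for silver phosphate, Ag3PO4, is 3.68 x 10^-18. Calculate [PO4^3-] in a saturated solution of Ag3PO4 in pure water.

Ag3PO4(s) <=> 3 Ag^+(aq) + PO4^3-(aq)
Ksp = [Ag^+]^3[PO4^3-]
With molar solubility s: [Ag^+] = 3s, [PO4^3-] = s.
So Ksp = (3s)^3 × s = 27s^4
s = (3.68 x 10^-18 / 27)^(1/4) = 1.921 x 10^-5 M
[PO4^3-] = s = 1.92 × 10^-5 M

[PO4^3-] ≈ 1.92e-5 M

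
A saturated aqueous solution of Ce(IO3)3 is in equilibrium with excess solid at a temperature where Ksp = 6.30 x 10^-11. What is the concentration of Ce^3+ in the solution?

Ce(IO3)3(s) <=> Ce^3+ + 3 IO3^-
Ksp = [Ce^3+][IO3^-]^3
For each mole of Ce(IO3)3 that dissolves: [Ce^3+] = s, [IO3^-] = 3s.
Substituting: Ksp = s(3s)^3 = 27s^4
Solving, s = (6.30 x 10^-11/27)^(1/4) = 1.236 × 10^-3 M
[Ce^3+] = s = 1.24 × 10^-3 M

[Ce^3+] = 1.24 × 10^-3 M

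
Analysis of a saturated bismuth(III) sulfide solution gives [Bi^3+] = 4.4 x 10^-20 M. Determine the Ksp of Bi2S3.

Ksp = 5.6e-97

Bi2S3(s) ⇌ 2 Bi^3+ + 3 S^2-
Stoichiometry gives [S^2-] = (3/2)[Bi^3+] = 6.60 × 10^-20 M.
Ksp = [Bi^3+]^2[S^2-]^3
Ksp = (4.4 x 10^-20)^2 × (6.60 × 10^-20)^3 = 5.6 x 10^-97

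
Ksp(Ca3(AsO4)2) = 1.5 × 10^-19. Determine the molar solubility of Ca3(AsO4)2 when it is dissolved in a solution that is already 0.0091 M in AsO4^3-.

s = 4.1 × 10^-6 M

Ca3(AsO4)2(s) <=> 3 Ca^2+(aq) + 2 AsO4^3-(aq)
Ksp = [Ca^2+]^3[AsO4^3-]^2
Let s be the molar solubility in this solution. [Ca^2+] = 3s, [AsO4^3-] = 0.0091 + 2s ≈ 0.0091 (common-ion effect: AsO4^3- is already 0.0091 M).
Ksp ≈ (3s)^3 × (0.0091)^2
s = 4.1 × 10^-6 M
Check: 2s = 8.1 × 10^-6 ≪ 0.0091, so the approximation is valid.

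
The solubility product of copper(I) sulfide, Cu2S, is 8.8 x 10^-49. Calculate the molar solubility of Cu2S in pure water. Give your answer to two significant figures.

s ≈ 6.0e-17 M

Cu2S(s) ⇌ 2 Cu^+(aq) + S^2-(aq)
Ksp = [Cu^+]^2[S^2-]
If s mol/L of Cu2S dissolves, [Cu^+] = 2s and [S^2-] = s.
So Ksp = (2s)^2 × s = 4s^3
s^3 = 8.8 x 10^-49 / 4, so s = 6.0 × 10^-17 M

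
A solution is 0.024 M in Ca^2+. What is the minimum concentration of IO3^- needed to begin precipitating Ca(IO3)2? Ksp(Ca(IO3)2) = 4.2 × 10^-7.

4.2 × 10^-3 M

Ca(IO3)2(s) ⇌ Ca^2+ + 2 IO3^-
Ksp = [Ca^2+][IO3^-]^2
Precipitation begins when Q = Ksp. With [Ca^2+] = 0.024 M:
4.2 × 10^-7 = (0.024) × [IO3^-]^2
[IO3^-] = (4.2 × 10^-7 / 2.4 x 10^-2)^(1/2) = 4.2 × 10^-3 M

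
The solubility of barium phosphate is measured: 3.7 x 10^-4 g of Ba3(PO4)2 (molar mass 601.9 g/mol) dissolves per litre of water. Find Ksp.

Ksp ≈ 9.5e-30

Molar solubility s = (3.7 × 10^-4 g/L) / (601.9 g/mol) = 6.15 × 10^-7 M.
Ba3(PO4)2(s) ⇌ 3 Ba^2+(aq) + 2 PO4^3-(aq)
With molar solubility s: [Ba^2+] = 3s, [PO4^3-] = 2s.
Ksp = [Ba^2+]^3[PO4^3-]^2
Ksp = (3s)^3(2s)^2 = 108s^5
With s = 6.15 x 10^-7: Ksp = 9.5 x 10^-30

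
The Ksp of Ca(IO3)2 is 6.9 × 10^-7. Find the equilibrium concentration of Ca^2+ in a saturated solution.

Ca(IO3)2(s) ⇌ Ca^2+(aq) + 2 IO3^-(aq)
Ksp = [Ca^2+][IO3^-]^2
For each mole of Ca(IO3)2 that dissolves: [Ca^2+] = s, [IO3^-] = 2s.
Ksp = s(2s)^2 = 4s^3
Solving, s = (6.9 × 10^-7/4)^(1/3) = 5.57 × 10^-3 M
[Ca^2+] = s = 5.6 × 10^-3 M

5.6e-3 M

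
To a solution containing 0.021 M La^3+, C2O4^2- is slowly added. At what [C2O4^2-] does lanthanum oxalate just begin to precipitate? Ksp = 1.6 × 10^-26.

La2(C2O4)3(s) ⇌ 2 La^3+(aq) + 3 C2O4^2-(aq)
Ksp = [La^3+]^2[C2O4^2-]^3
Precipitation begins when Q = Ksp. With [La^3+] = 0.021 M:
1.6 × 10^-26 = (0.021)^2 × [C2O4^2-]^3
[C2O4^2-] = (1.6 × 10^-26 / 4.41 × 10^-4)^(1/3) = 3.3 x 10^-8 M

[C2O4^2-] ≈ 3.3 × 10^-8 M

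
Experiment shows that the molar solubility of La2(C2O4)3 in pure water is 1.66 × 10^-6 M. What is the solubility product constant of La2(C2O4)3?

Ksp = 1.36 × 10^-27

La2(C2O4)3(s) ⇌ 2 La^3+(aq) + 3 C2O4^2-(aq)
Let s = molar solubility. Then [La^3+] = 2s and [C2O4^2-] = 3s.
Ksp = [La^3+]^2[C2O4^2-]^3
Ksp = (2s)^2(3s)^3 = 108s^5
With s = 1.66 x 10^-6: Ksp = 1.36 x 10^-27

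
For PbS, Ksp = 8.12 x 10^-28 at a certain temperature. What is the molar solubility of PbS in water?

s = 2.85 × 10^-14 M

PbS(s) ⇌ Pb^2+(aq) + S^2-(aq)
Ksp = [Pb^2+][S^2-]
For each mole of PbS that dissolves: [Pb^2+] = s, [S^2-] = s.
Ksp = s × s = s^2
s = (8.12 x 10^-28)^(1/2) = 2.85 x 10^-14 M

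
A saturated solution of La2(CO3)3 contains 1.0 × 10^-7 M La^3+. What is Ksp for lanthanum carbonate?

La2(CO3)3(s) ⇌ 2 La^3+ + 3 CO3^2-
Stoichiometry gives [CO3^2-] = (3/2)[La^3+] = 1.50 x 10^-7 M.
Ksp = [La^3+]^2[CO3^2-]^3
Ksp = (1.0 × 10^-7)^2 × (1.50 × 10^-7)^3 = 3.4 x 10^-35

Ksp = 3.4 × 10^-35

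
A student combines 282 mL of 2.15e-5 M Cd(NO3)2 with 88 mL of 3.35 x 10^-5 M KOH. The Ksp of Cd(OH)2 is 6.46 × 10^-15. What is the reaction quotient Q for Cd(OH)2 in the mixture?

Total volume = 282 + 88 = 370 mL.
[Cd^2+] = 2.15 × 10^-5 × (282/370) = 1.639 × 10^-5 M
[OH^-] = 3.35 × 10^-5 × (88/370) = 7.968 × 10^-6 M
Cd(OH)2(s) <=> Cd^2+ + 2 OH^-, so Q = [Cd^2+][OH^-]^2
Q = (1.639 × 10^-5)(7.968 × 10^-6)^2 = 1.04 × 10^-15
Q < Ksp, so no precipitate of Cd(OH)2 forms.

Q = 1.04e-15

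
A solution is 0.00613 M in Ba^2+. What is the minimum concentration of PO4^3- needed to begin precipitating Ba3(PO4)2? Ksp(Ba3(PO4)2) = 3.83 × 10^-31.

[PO4^3-] = 1.29 × 10^-12 M

Ba3(PO4)2(s) ⇌ 3 Ba^2+(aq) + 2 PO4^3-(aq)
Ksp = [Ba^2+]^3[PO4^3-]^2
Precipitation begins when Q = Ksp. With [Ba^2+] = 0.00613 M:
3.83 × 10^-31 = (0.00613)^3 × [PO4^3-]^2
[PO4^3-] = (3.83 × 10^-31 / 2.303 × 10^-7)^(1/2) = 1.29 × 10^-12 M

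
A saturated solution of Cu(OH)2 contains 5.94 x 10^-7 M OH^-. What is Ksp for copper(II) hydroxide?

Cu(OH)2(s) <=> Cu^2+ + 2 OH^-
Stoichiometry gives [Cu^2+] = (1/2)[OH^-] = 2.970 x 10^-7 M.
Ksp = [Cu^2+][OH^-]^2
Ksp = 2.970 × 10^-7 × (5.94 x 10^-7)^2 = 1.05 × 10^-19

Ksp = 1.05e-19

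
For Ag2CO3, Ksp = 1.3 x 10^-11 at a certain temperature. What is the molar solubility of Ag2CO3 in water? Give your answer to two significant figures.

Ag2CO3(s) ⇌ 2 Ag^+(aq) + CO3^2-(aq)
Ksp = [Ag^+]^2[CO3^2-]
With molar solubility s: [Ag^+] = 2s, [CO3^2-] = s.
Substituting: Ksp = (2s)^2s = 4s^3
s^3 = 1.3 x 10^-11 / 4, so s = 1.5 x 10^-4 M

s ≈ 1.5e-4 M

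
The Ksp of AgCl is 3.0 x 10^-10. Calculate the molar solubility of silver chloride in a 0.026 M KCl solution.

AgCl(s) <=> Ag^+ + Cl^-
Ksp = [Ag^+][Cl^-]
If s mol/L dissolves here, [Ag^+] = s, [Cl^-] = 0.026 + s ≈ 0.026 (Ksp is small, so little additional dissolves).
Ksp ≈ s × 0.026
s = 1.2 × 10^-8 M
Check: s = 1.2 x 10^-8 ≪ 0.026, so the approximation is valid.

1.2e-8 M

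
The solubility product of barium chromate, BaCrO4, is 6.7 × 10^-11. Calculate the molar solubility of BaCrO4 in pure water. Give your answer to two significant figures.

BaCrO4(s) <=> Ba^2+(aq) + CrO4^2-(aq)
Ksp = [Ba^2+][CrO4^2-]
Let s = molar solubility. Then [Ba^2+] = s and [CrO4^2-] = s.
Ksp = s × s = s^2
s = (6.7 × 10^-11)^(1/2) = 8.2 × 10^-6 M

s = 8.2e-6 M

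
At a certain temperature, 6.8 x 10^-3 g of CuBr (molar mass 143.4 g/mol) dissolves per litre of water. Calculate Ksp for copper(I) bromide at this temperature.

2.2 × 10^-9

Molar solubility s = (6.8 x 10^-3 g/L) / (143.4 g/mol) = 4.74 x 10^-5 M.
CuBr(s) ⇌ Cu^+ + Br^-
For each mole of CuBr that dissolves: [Cu^+] = s, [Br^-] = s.
Ksp = [Cu^+][Br^-]
Ksp = (s)(s) = s^2
Ksp = (4.74 × 10^-5)^2 = 2.2 x 10^-9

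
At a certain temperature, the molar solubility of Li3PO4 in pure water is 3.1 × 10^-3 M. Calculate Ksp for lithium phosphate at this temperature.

Ksp ≈ 2.5e-9

Li3PO4(s) ⇌ 3 Li^+(aq) + PO4^3-(aq)
If s mol/L of Li3PO4 dissolves, [Li^+] = 3s and [PO4^3-] = s.
Ksp = [Li^+]^3[PO4^3-]
Ksp = (3s)^3s = 27s^4
With s = 3.1 x 10^-3: Ksp = 2.5 x 10^-9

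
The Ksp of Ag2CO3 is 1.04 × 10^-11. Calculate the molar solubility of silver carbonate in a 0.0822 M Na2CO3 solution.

s ≈ 5.62 x 10^-6 M

Ag2CO3(s) ⇌ 2 Ag^+(aq) + CO3^2-(aq)
Ksp = [Ag^+]^2[CO3^2-]
If s mol/L dissolves here, [Ag^+] = 2s, [CO3^2-] = 0.0822 + s ≈ 0.0822 (Ksp is small, so little additional dissolves).
Ksp ≈ (2s)^2 × 0.0822
s = 5.62 × 10^-6 M
Check: s = 5.6 x 10^-6 ≪ 0.0822, so the approximation is valid.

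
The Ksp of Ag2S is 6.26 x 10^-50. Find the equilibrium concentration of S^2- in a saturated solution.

Ag2S(s) ⇌ 2 Ag^+(aq) + S^2-(aq)
Ksp = [Ag^+]^2[S^2-]
For each mole of Ag2S that dissolves: [Ag^+] = 2s, [S^2-] = s.
Ksp = (2s)^2s = 4s^3
s^3 = 6.26 x 10^-50 / 4, so s = 2.501 x 10^-17 M
[S^2-] = s = 2.50 x 10^-17 M

[S^2-] ≈ 2.50 × 10^-17 M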